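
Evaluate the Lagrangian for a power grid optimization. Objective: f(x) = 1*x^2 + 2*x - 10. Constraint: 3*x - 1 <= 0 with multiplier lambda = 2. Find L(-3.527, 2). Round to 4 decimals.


Step 1: Evaluate f(x).
f(-3.527) = 1*(-3.527)^2 + 2*(-3.527) - 10 = -4.6143
Step 2: Evaluate g(x).
g(-3.527) = 3*-3.527 - 1 = -11.581
Step 3: Compute Lagrangian.
L = -4.6143 + 2*-11.581 = -27.7763


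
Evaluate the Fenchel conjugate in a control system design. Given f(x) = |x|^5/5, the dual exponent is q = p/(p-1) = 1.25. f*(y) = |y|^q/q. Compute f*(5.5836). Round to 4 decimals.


The conjugate exponent q satisfies 1/p + 1/q = 1.
p = 5, so q = 5/(5 - 1) = 1.25
|y|^q = 5.5836^1.25 = 8.5831
f*(5.5836) = 8.5831 / 1.25 = 6.8665


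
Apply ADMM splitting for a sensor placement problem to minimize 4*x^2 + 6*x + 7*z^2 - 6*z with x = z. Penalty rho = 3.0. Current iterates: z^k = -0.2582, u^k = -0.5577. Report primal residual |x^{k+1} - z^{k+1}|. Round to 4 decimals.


ADMM iteration with rho = 3.0, z^k = -0.2582, u^k = -0.5577
Step 1: x-update.
Minimize 4*x^2 + 6*x + (3.0/2)*(x + 0.2582 - 0.5577)^2
FOC: (2*4 + 3.0)*x = -6 + 3.0*(-0.2582 + 0.5577)
x^{k+1} = -0.4638
Step 2: z-update.
Minimize 7*z^2 - 6*z + (3.0/2)*(-0.4638 - z - 0.5577)^2
FOC: (2*7 + 3.0)*z = 6 + 3.0*(-0.4638 - 0.5577)
z^{k+1} = 0.1727
Step 3: u-update.
u^{k+1} = -0.5577 - 0.4638 - 0.1727 = -1.1942
Step 4: Primal residual = |-0.4638 - 0.1727| = 0.6365


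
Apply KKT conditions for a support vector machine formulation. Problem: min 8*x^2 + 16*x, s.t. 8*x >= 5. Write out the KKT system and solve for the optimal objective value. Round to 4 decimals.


Step 1: Try lambda = 0 (constraint inactive).
x_unc = -16/(2*8) = -1.0
Check: 8*-1.0 = -8.0 < 5 -- violated!
Step 2: Constraint must be active: 8*x = 5
x* = 5/8 = 0.625
lambda = (2*8*0.625 + 16)/8 = 3.25
Step 3: Compute optimal value.
f(x*) = 8*0.625^2 + 16*0.625 = 13.125


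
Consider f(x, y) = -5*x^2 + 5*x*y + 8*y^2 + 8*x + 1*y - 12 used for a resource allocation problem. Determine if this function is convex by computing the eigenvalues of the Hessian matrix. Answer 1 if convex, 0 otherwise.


The Hessian of f(x,y) = -5*x^2 + 5*x*y + 8*y^2 + 8*x + 1*y - 12 is:
H = [[-10, 5], [5, 16]]
Trace = -10 + 16 = 6
Determinant = -10*16 - (5)^2 = -185
Discriminant = (6)^2 - 4*-185 = 776.0
Eigenvalues: lambda_1 = -10.9284, lambda_2 = 16.9284
The function is not convex.

0


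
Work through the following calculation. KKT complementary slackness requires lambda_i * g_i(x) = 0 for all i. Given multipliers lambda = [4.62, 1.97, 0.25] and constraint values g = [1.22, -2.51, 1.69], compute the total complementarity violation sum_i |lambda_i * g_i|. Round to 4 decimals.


KKT complementary slackness check:
lambda_1 * g_1 = 4.62 * 1.22 = 5.6364
lambda_2 * g_2 = 1.97 * -2.51 = -4.9447
lambda_3 * g_3 = 0.25 * 1.69 = 0.4225
Total violation = 5.6364 + 4.9447 + 0.4225 = 11.0036


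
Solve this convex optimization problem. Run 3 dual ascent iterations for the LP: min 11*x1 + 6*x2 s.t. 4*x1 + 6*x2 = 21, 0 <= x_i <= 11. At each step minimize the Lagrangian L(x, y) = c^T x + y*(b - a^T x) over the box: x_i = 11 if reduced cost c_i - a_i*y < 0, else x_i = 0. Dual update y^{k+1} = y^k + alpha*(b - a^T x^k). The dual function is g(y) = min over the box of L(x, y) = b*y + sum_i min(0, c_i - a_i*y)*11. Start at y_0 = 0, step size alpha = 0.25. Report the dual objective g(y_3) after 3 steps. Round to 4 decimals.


Dual ascent for LP: min 11*x1 + 6*x2, 4*x1 + 6*x2 = 21, 0 <= x_i <= 11
Step 1: y^k = 0.0, reduced costs: (11.0, 6.0)
  x^k = (0.0, 0.0), subgradient = b - a^T x = 21.0
  y^{k+1} = 0.0 + 0.25*21.0 = 5.25
Step 2: y^k = 5.25, reduced costs: (-10.0, -25.5)
  x^k = (11.0, 11.0), subgradient = b - a^T x = -89.0
  y^{k+1} = 5.25 + 0.25*-89.0 = -17.0
Step 3: y^k = -17.0, reduced costs: (79.0, 108.0)
  x^k = (0.0, 0.0), subgradient = b - a^T x = 21.0
  y^{k+1} = -17.0 + 0.25*21.0 = -11.75
Dual objective at y_3 = -11.75: reduced costs (58.0, 76.5), box minimizer x = (0.0, 0.0)
g(y_3) = b*y + (c1 - a1*y)*x1 + (c2 - a2*y)*x2 = 21*(-11.75) + 58.0*0.0 + 76.5*0.0 = -246.75 + 0.0 + 0.0 = -246.75


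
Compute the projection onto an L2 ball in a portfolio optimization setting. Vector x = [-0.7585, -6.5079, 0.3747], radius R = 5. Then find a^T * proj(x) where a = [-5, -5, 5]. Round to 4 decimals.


Step 1: Compute ||x|| (intermediates to 6 decimals).
||x|| = sqrt((-0.7585)^2 + (-6.5079)^2 + 0.3747^2) = 6.562658
Step 2: Project.
Since ||x|| > R, scale = R/||x|| = 5/6.562658 = 0.761886, proj(x) = scale * x
proj(x) = [-0.577891, -4.958278, 0.285479]
Step 3: Dot product.
a^T * proj(x) = -5*(-0.577891) - 5*(-4.958278) + 5*0.285479 = 29.1082


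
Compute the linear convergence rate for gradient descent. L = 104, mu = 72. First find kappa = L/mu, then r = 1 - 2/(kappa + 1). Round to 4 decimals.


Step 1: Compute the condition number.
kappa = L/mu = 104/72 = 1.4444
Step 2: Compute the convergence rate.
r = 1 - 2/(kappa + 1) = 1 - 2*mu/(L + mu) = (L - mu)/(L + mu) = 32/176 = 0.1818


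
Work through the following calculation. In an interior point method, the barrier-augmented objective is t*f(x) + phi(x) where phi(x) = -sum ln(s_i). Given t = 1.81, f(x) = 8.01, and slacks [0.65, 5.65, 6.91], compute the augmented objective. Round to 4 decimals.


Step 1: Compute log-barrier.
ln values: [-0.4308, 1.7317, 1.933]
phi = -(-0.4308 + 1.7317 + 1.933) = -3.2338
Step 2: Compute augmented objective.
t*f(x) = 1.81*8.01 = 14.4981
Total = 14.4981 - 3.2338 = 11.2643


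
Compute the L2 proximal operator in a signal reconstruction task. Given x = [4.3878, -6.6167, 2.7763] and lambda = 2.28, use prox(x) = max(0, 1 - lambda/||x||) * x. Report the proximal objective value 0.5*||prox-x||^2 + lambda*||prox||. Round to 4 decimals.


Step 1: Compute ||x||.
||x|| = 8.4108
Step 2: Compute scaling factor.
scale = max(0, 1 - 2.28/8.4108) = 0.7289
Step 3: prox(x) = [3.1984, -4.823, 2.0237]
||prox(x)|| = 6.1308
Step 4: Proximal objective.
0.5*||prox-x||^2 = 2.5992
lambda*||prox|| = 13.9782
Total = 16.5774


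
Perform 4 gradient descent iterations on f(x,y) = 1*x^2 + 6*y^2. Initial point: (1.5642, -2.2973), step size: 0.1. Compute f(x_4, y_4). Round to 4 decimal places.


Gradient descent on f(x,y) = 1*x^2 + 6*y^2.
Starting point: (1.5642, -2.2973), alpha = 0.1
Step 1: grad_x = 2*1*1.5642 = 3.1284, grad_y = 2*6*-2.2973 = -27.5676
  x_1 = 1.5642 - 0.1*3.1284 = 1.2514
  y_1 = -2.2973 - 0.1*-27.5676 = 0.4595
Step 2: grad_x = 2*1*1.2514 = 2.5027, grad_y = 2*6*0.4595 = 5.5135
  x_2 = 1.2514 - 0.1*2.5027 = 1.0011
  y_2 = 0.4595 - 0.1*5.5135 = -0.0919
Step 3: grad_x = 2*1*1.0011 = 2.0022, grad_y = 2*6*-0.0919 = -1.1027
  x_3 = 1.0011 - 0.1*2.0022 = 0.8009
  y_3 = -0.0919 - 0.1*-1.1027 = 0.0184
Step 4: grad_x = 2*1*0.8009 = 1.6017, grad_y = 2*6*0.0184 = 0.2205
  x_4 = 0.8009 - 0.1*1.6017 = 0.6407
  y_4 = 0.0184 - 0.1*0.2205 = -0.0037
f(0.6407, -0.0037) = 1*0.6407^2 + 6*(-0.0037)^2 = 0.4106


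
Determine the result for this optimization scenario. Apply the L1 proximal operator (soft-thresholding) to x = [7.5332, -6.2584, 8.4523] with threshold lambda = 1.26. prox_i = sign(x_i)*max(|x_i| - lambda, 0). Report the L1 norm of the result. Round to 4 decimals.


Soft-thresholding with lambda = 1.26:
prox(7.5332) = sign(7.5332)*max(|7.5332| - 1.26, 0) = 6.2732
prox(-6.2584) = sign(-6.2584)*max(|-6.2584| - 1.26, 0) = -4.9984
prox(8.4523) = sign(8.4523)*max(|8.4523| - 1.26, 0) = 7.1923
prox(x) = [6.2732, -4.9984, 7.1923]
||prox(x)||_1 = 6.2732 + 4.9984 + 7.1923 = 18.4639


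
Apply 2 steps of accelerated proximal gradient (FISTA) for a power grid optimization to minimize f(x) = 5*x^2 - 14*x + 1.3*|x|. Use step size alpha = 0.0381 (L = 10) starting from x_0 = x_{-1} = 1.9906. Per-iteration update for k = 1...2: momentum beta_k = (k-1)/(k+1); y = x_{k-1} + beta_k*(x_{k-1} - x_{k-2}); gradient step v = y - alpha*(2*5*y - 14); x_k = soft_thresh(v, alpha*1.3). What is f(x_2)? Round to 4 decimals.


FISTA on f(x) = 5*x^2 - 14*x + 1.3*|x|
L = 10, alpha = 0.0381
Iteration 1: beta = 0.0, y = 1.9906 + 0.0*(1.9906 - 1.9906) = 1.9906
  grad(y) = 5.906, v = y - alpha*grad = 1.7656
  prox(v) = soft_thresh(1.7656, 0.0495) = 1.7161
Iteration 2: beta = 0.3333, y = 1.7161 + 0.3333*(1.7161 - 1.9906) = 1.6245
  grad(y) = 2.2454, v = y - alpha*grad = 1.539
  prox(v) = soft_thresh(1.539, 0.0495) = 1.4895
f(x_2) = 5*1.4895^2 - 14*1.4895 + 1.3*|1.4895| = -7.8237


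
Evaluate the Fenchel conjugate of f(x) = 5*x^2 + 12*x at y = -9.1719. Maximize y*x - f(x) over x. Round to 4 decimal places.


f*(y) = sup_x {y*x - a*x^2 - b*x} = sup_x {(y-b)*x - a*x^2}
FOC: (y - b) - 2a*x = 0 => x* = (y - b)/(2a)
x* = (-9.1719 - 12)/(2*5) = -2.1172
f*(-9.1719) = (y-b)^2/(4a) = (-9.1719 - 12)^2/(4*5)
= 448.2493/20 = 22.4125


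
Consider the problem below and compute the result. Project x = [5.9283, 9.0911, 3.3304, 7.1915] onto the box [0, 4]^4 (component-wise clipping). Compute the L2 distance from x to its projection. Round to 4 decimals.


Project each component onto [0, 4].
clip(5.9283) = 4.0, clip(9.0911) = 4.0, clip(3.3304) = 3.3304, clip(7.1915) = 4.0
Projection = [4.0, 4.0, 3.3304, 4.0]
Squared diffs: [3.7183, 25.9193, 0.0, 10.1857]
Distance = sqrt(39.8233) = 6.3106


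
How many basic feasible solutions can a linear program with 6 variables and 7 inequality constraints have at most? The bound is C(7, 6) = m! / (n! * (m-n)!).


Each vertex corresponds to some choice of n active constraints out of m, so the number of vertices is at most C(m, n) = m! / (n!(m-n)!).
m = 7, n = 6
Numerator: 7 * 6 * 5 * 4 * 3 * 2
Denominator: 6! = 720
C(7, 6) = 7


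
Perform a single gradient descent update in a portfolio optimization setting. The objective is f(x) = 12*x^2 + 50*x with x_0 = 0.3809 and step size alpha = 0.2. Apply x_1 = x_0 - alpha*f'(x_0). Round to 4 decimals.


We compute the gradient at x_0 and apply the update.
f'(x) = 24*x + 50
f'(0.3809) = 24*0.3809 + 50 = 59.1416
x_1 = 0.3809 - 0.2*59.1416 = -11.4474


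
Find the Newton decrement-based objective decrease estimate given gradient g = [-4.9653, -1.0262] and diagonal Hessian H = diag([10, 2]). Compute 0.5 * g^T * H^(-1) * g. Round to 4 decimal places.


Step 1: H is diagonal, so H^(-1) * g = [-0.4965, -0.5131].
Step 2: g^T H^(-1) g = sum_i g_i^2 / H_ii
  = (-4.9653)^2/10 + (-1.0262)^2/2
  = 2.4654 + 0.5265 = 2.992
Step 3: Objective decrease = 0.5 * g^T H^(-1) g = 1.496


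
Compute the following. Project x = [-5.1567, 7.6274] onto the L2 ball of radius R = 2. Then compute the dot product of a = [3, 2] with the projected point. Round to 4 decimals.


Step 1: Compute ||x|| (intermediates to 6 decimals).
||x|| = sqrt((-5.1567)^2 + 7.6274^2) = 9.206997
Step 2: Project.
Since ||x|| > R, scale = R/||x|| = 2/9.206997 = 0.217226, proj(x) = scale * x
proj(x) = [-1.120169, 1.65687]
Step 3: Dot product.
a^T * proj(x) = 3*(-1.120169) + 2*1.65687 = -0.0468


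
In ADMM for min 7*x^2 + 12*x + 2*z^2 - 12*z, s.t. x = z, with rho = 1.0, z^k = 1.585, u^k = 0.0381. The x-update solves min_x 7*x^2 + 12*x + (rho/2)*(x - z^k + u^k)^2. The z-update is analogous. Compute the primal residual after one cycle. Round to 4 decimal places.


ADMM iteration with rho = 1.0, z^k = 1.585, u^k = 0.0381
Step 1: x-update.
Minimize 7*x^2 + 12*x + (1.0/2)*(x - 1.585 + 0.0381)^2
FOC: (2*7 + 1.0)*x = -12 + 1.0*(1.585 - 0.0381)
x^{k+1} = -0.6969
Step 2: z-update.
Minimize 2*z^2 - 12*z + (1.0/2)*(-0.6969 - z + 0.0381)^2
FOC: (2*2 + 1.0)*z = 12 + 1.0*(-0.6969 + 0.0381)
z^{k+1} = 2.2682
Step 3: u-update.
u^{k+1} = 0.0381 - 0.6969 - 2.2682 = -2.927
Step 4: Primal residual = |-0.6969 - 2.2682| = 2.9651


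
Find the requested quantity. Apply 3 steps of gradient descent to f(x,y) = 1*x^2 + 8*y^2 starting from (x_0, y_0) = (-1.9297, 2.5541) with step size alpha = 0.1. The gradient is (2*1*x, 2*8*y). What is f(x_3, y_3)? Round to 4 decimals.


Gradient descent on f(x,y) = 1*x^2 + 8*y^2.
Starting point: (-1.9297, 2.5541), alpha = 0.1
Step 1: grad_x = 2*1*-1.9297 = -3.8594, grad_y = 2*8*2.5541 = 40.8656
  x_1 = -1.9297 - 0.1*-3.8594 = -1.5438
  y_1 = 2.5541 - 0.1*40.8656 = -1.5325
Step 2: grad_x = 2*1*-1.5438 = -3.0875, grad_y = 2*8*-1.5325 = -24.5194
  x_2 = -1.5438 - 0.1*-3.0875 = -1.235
  y_2 = -1.5325 - 0.1*-24.5194 = 0.9195
Step 3: grad_x = 2*1*-1.235 = -2.47, grad_y = 2*8*0.9195 = 14.7116
  x_3 = -1.235 - 0.1*-2.47 = -0.988
  y_3 = 0.9195 - 0.1*14.7116 = -0.5517
f(-0.988, -0.5517) = 1*(-0.988)^2 + 8*(-0.5517)^2 = 3.411


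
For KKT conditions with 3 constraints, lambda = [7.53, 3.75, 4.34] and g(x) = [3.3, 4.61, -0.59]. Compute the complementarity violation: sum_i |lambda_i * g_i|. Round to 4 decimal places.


KKT complementary slackness check:
lambda_1 * g_1 = 7.53 * 3.3 = 24.849
lambda_2 * g_2 = 3.75 * 4.61 = 17.2875
lambda_3 * g_3 = 4.34 * -0.59 = -2.5606
Total violation = 24.849 + 17.2875 + 2.5606 = 44.6971


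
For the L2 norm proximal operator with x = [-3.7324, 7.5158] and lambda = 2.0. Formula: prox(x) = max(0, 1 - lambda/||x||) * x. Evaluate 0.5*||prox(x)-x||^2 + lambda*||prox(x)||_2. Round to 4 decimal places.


Step 1: Compute ||x||.
||x|| = 8.3915
Step 2: Compute scaling factor.
scale = max(0, 1 - 2.0/8.3915) = 0.7617
Step 3: prox(x) = [-2.8428, 5.7245]
||prox(x)|| = 6.3915
Step 4: Proximal objective.
0.5*||prox-x||^2 = 2.0
lambda*||prox|| = 12.783
Total = 14.7831


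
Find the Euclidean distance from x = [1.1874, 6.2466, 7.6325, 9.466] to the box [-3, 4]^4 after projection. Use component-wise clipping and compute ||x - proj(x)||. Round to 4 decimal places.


Project each component onto [-3, 4].
clip(1.1874) = 1.1874, clip(6.2466) = 4.0, clip(7.6325) = 4.0, clip(9.466) = 4.0
Projection = [1.1874, 4.0, 4.0, 4.0]
Squared diffs: [0.0, 5.0472, 13.1951, 29.8772]
Distance = sqrt(48.1195) = 6.9368


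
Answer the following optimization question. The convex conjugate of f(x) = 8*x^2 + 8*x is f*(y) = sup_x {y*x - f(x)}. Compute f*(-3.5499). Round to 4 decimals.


f*(y) = sup_x {y*x - a*x^2 - b*x} = sup_x {(y-b)*x - a*x^2}
FOC: (y - b) - 2a*x = 0 => x* = (y - b)/(2a)
x* = (-3.5499 - 8)/(2*8) = -0.7219
f*(-3.5499) = (y-b)^2/(4a) = (-3.5499 - 8)^2/(4*8)
= 133.4002/32 = 4.1688


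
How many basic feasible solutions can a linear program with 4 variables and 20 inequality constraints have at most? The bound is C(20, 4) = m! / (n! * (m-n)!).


Each vertex corresponds to some choice of n active constraints out of m, so the number of vertices is at most C(m, n) = m! / (n!(m-n)!).
m = 20, n = 4
Numerator: 20 * 19 * 18 * 17
Denominator: 4! = 24
C(20, 4) = 4845


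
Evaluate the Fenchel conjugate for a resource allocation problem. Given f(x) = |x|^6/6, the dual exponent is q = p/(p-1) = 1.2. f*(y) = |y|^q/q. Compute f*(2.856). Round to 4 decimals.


The conjugate exponent q satisfies 1/p + 1/q = 1.
p = 6, so q = 6/(6 - 1) = 1.2
|y|^q = 2.856^1.2 = 3.523
f*(2.856) = 3.523 / 1.2 = 2.9358


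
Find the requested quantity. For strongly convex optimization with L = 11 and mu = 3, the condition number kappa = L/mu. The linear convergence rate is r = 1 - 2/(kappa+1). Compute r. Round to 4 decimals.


Step 1: Compute the condition number.
kappa = L/mu = 11/3 = 3.6667
Step 2: Compute the convergence rate.
r = 1 - 2/(kappa + 1) = 1 - 2*mu/(L + mu) = (L - mu)/(L + mu) = 8/14 = 0.5714


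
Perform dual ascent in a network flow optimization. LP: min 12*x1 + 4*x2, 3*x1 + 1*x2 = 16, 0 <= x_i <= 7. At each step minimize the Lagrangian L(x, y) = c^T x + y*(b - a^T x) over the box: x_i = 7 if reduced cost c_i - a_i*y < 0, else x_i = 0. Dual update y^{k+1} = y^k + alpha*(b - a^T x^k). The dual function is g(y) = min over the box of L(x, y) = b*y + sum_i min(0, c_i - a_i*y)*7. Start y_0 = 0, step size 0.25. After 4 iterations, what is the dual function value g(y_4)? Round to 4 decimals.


Dual ascent for LP: min 12*x1 + 4*x2, 3*x1 + 1*x2 = 16, 0 <= x_i <= 7
Step 1: y^k = 0.0, reduced costs: (12.0, 4.0)
  x^k = (0.0, 0.0), subgradient = b - a^T x = 16.0
  y^{k+1} = 0.0 + 0.25*16.0 = 4.0
Step 2: y^k = 4.0, reduced costs: (0.0, 0.0)
  x^k = (0.0, 0.0), subgradient = b - a^T x = 16.0
  y^{k+1} = 4.0 + 0.25*16.0 = 8.0
Step 3: y^k = 8.0, reduced costs: (-12.0, -4.0)
  x^k = (7.0, 7.0), subgradient = b - a^T x = -12.0
  y^{k+1} = 8.0 + 0.25*-12.0 = 5.0
Step 4: y^k = 5.0, reduced costs: (-3.0, -1.0)
  x^k = (7.0, 7.0), subgradient = b - a^T x = -12.0
  y^{k+1} = 5.0 + 0.25*-12.0 = 2.0
Dual objective at y_4 = 2.0: reduced costs (6.0, 2.0), box minimizer x = (0.0, 0.0)
g(y_4) = b*y + (c1 - a1*y)*x1 + (c2 - a2*y)*x2 = 16*2.0 + 6.0*0.0 + 2.0*0.0 = 32.0 + 0.0 + 0.0 = 32.0


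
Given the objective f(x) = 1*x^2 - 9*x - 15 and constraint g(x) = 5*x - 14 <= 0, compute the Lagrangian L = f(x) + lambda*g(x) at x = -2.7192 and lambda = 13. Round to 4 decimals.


Step 1: Evaluate f(x).
f(-2.7192) = 1*(-2.7192)^2 - 9*(-2.7192) - 15 = 16.8668
Step 2: Evaluate g(x).
g(-2.7192) = 5*-2.7192 - 14 = -27.596
Step 3: Compute Lagrangian.
L = 16.8668 + 13*-27.596 = -341.8812


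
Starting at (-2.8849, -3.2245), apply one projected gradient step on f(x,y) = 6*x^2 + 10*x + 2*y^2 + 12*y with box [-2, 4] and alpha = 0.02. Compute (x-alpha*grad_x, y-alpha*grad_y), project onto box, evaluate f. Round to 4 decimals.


Step 1: Compute gradient at (-2.8849, -3.2245).
grad_x = 2*6*-2.8849 + 10 = -24.6188
grad_y = 2*2*-3.2245 + 12 = -0.898
Step 2: Gradient step.
x_raw = -2.8849 - 0.02*-24.6188 = -2.3925
y_raw = -3.2245 - 0.02*-0.898 = -3.2065
Step 3: Project onto [-2, 4].
x_proj = clip(-2.3925) = -2.0
y_proj = clip(-3.2065) = -2.0
Step 4: Evaluate f.
f(-2.0, -2.0) = -12.0


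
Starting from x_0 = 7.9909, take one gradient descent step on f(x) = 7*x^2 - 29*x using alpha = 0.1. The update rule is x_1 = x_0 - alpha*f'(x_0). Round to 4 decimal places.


We compute the gradient at x_0 and apply the update.
f'(x) = 14*x - 29
f'(7.9909) = 14*7.9909 - 29 = 82.8726
x_1 = 7.9909 - 0.1*82.8726 = -0.2964


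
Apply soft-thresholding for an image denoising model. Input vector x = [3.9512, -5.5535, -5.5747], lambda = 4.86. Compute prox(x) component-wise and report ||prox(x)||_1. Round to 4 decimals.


Soft-thresholding with lambda = 4.86:
prox(3.9512) = sign(3.9512)*max(|3.9512| - 4.86, 0) = 0.0
prox(-5.5535) = sign(-5.5535)*max(|-5.5535| - 4.86, 0) = -0.6935
prox(-5.5747) = sign(-5.5747)*max(|-5.5747| - 4.86, 0) = -0.7147
prox(x) = [0.0, -0.6935, -0.7147]
||prox(x)||_1 = 0.0 + 0.6935 + 0.7147 = 1.4082


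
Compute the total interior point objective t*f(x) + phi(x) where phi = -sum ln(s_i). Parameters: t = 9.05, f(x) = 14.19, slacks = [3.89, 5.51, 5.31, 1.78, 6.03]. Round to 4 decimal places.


Step 1: Compute log-barrier.
ln values: [1.3584, 1.7066, 1.6696, 0.5766, 1.7967]
phi = -(1.3584 + 1.7066 + 1.6696 + 0.5766 + 1.7967) = -7.1079
Step 2: Compute augmented objective.
t*f(x) = 9.05*14.19 = 128.4195
Total = 128.4195 - 7.1079 = 121.3116


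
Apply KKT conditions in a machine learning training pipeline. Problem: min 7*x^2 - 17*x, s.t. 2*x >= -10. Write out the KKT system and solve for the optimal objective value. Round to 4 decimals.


Step 1: Try lambda = 0 (constraint inactive).
Stationarity: 2*7*x - 17 = 0
x* = 17/(2*7) = 17/14 = 1.2143 (rounded; the exact value 17/14 is used below)
Check constraint: 2*1.2143 = 2.4286 >= -10 -- satisfied.
Step 2: Compute optimal value.
f(x*) = 7*(17/14)^2 - 17*(17/14) = -10.3214


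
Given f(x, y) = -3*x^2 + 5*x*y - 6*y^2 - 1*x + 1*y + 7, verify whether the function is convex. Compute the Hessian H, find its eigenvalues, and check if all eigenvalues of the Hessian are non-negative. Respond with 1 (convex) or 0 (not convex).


The Hessian of f(x,y) = -3*x^2 + 5*x*y - 6*y^2 - 1*x + 1*y + 7 is:
H = [[-6, 5], [5, -12]]
Trace = -6 - 12 = -18
Determinant = -6*-12 - (5)^2 = 47
Discriminant = (-18)^2 - 4*47 = 136.0
Eigenvalues: lambda_1 = -14.831, lambda_2 = -3.169
The function is not convex.

0


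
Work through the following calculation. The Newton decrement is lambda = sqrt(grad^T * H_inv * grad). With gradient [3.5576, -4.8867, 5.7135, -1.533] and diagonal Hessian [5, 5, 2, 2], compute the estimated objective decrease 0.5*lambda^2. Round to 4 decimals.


Step 1: H is diagonal, so H^(-1) * g = [0.7115, -0.9773, 2.8568, -0.7665].
Step 2: g^T H^(-1) g = sum_i g_i^2 / H_ii
  = (3.5576)^2/5 + (-4.8867)^2/5 + (5.7135)^2/2 + (-1.533)^2/2
  = 2.5313 + 4.776 + 16.322 + 1.175 = 24.8044
Step 3: Objective decrease = 0.5 * g^T H^(-1) g = 12.4022


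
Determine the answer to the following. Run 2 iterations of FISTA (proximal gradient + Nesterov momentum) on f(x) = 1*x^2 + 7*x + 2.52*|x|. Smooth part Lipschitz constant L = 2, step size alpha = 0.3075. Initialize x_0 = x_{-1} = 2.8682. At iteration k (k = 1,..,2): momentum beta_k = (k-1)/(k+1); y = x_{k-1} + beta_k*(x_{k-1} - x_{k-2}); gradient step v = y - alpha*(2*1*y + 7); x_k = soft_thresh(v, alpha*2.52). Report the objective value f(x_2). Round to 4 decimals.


FISTA on f(x) = 1*x^2 + 7*x + 2.52*|x|
L = 2, alpha = 0.3075
Iteration 1: beta = 0.0, y = 2.8682 + 0.0*(2.8682 - 2.8682) = 2.8682
  grad(y) = 12.7364, v = y - alpha*grad = -1.0482
  prox(v) = soft_thresh(-1.0482, 0.7749) = -0.2733
Iteration 2: beta = 0.3333, y = -0.2733 + 0.3333*(-0.2733 - 2.8682) = -1.3205
  grad(y) = 4.359, v = y - alpha*grad = -2.6609
  prox(v) = soft_thresh(-2.6609, 0.7749) = -1.886
f(x_2) = 1*(-1.886)^2 + 7*(-1.886) + 2.52*|-1.886| = -4.8923


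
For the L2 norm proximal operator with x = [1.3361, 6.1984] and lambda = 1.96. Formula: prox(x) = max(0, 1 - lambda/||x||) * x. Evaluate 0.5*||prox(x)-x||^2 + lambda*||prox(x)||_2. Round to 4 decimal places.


Step 1: Compute ||x||.
||x|| = 6.3408
Step 2: Compute scaling factor.
scale = max(0, 1 - 1.96/6.3408) = 0.6909
Step 3: prox(x) = [0.9231, 4.2824]
||prox(x)|| = 4.3808
Step 4: Proximal objective.
0.5*||prox-x||^2 = 1.9208
lambda*||prox|| = 8.5864
Total = 10.5071


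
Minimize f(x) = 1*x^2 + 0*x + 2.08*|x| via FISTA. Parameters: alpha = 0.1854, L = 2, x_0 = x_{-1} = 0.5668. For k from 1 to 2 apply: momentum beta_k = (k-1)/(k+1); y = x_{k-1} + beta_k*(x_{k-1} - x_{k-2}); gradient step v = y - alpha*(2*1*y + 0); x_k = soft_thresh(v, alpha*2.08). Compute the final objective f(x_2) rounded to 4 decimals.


FISTA on f(x) = 1*x^2 + 0*x + 2.08*|x|
L = 2, alpha = 0.1854
Iteration 1: beta = 0.0, y = 0.5668 + 0.0*(0.5668 - 0.5668) = 0.5668
  grad(y) = 1.1336, v = y - alpha*grad = 0.3566
  prox(v) = soft_thresh(0.3566, 0.3856) = 0.0
Iteration 2: beta = 0.3333, y = 0.0 + 0.3333*(0.0 - 0.5668) = -0.1889
  grad(y) = -0.3779, v = y - alpha*grad = -0.1189
  prox(v) = soft_thresh(-0.1189, 0.3856) = 0.0
f(x_2) = 1*0.0^2 + 0*0.0 + 2.08*|0.0| = 0.0


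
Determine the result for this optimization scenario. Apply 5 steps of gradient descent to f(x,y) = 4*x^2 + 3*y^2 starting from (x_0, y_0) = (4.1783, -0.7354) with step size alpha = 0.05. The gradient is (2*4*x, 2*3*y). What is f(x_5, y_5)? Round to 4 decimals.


Gradient descent on f(x,y) = 4*x^2 + 3*y^2.
Starting point: (4.1783, -0.7354), alpha = 0.05
Step 1: grad_x = 2*4*4.1783 = 33.4264, grad_y = 2*3*-0.7354 = -4.4124
  x_1 = 4.1783 - 0.05*33.4264 = 2.507
  y_1 = -0.7354 - 0.05*-4.4124 = -0.5148
Step 2: grad_x = 2*4*2.507 = 20.0558, grad_y = 2*3*-0.5148 = -3.0887
  x_2 = 2.507 - 0.05*20.0558 = 1.5042
  y_2 = -0.5148 - 0.05*-3.0887 = -0.3603
Step 3: grad_x = 2*4*1.5042 = 12.0335, grad_y = 2*3*-0.3603 = -2.1621
  x_3 = 1.5042 - 0.05*12.0335 = 0.9025
  y_3 = -0.3603 - 0.05*-2.1621 = -0.2522
Step 4: grad_x = 2*4*0.9025 = 7.2201, grad_y = 2*3*-0.2522 = -1.5135
  x_4 = 0.9025 - 0.05*7.2201 = 0.5415
  y_4 = -0.2522 - 0.05*-1.5135 = -0.1766
Step 5: grad_x = 2*4*0.5415 = 4.3321, grad_y = 2*3*-0.1766 = -1.0594
  x_5 = 0.5415 - 0.05*4.3321 = 0.3249
  y_5 = -0.1766 - 0.05*-1.0594 = -0.1236
f(0.3249, -0.1236) = 4*0.3249^2 + 3*(-0.1236)^2 = 0.4681


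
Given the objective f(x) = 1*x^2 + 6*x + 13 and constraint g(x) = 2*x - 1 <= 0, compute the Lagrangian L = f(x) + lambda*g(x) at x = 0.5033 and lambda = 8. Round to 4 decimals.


Step 1: Evaluate f(x).
f(0.5033) = 1*0.5033^2 + 6*0.5033 + 13 = 16.2731
Step 2: Evaluate g(x).
g(0.5033) = 2*0.5033 - 1 = 0.0066
Step 3: Compute Lagrangian.
L = 16.2731 + 8*0.0066 = 16.3259


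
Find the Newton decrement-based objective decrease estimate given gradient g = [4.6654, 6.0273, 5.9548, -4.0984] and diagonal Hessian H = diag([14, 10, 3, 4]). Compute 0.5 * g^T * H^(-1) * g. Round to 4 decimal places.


Step 1: H is diagonal, so H^(-1) * g = [0.3332, 0.6027, 1.9849, -1.0246].
Step 2: g^T H^(-1) g = sum_i g_i^2 / H_ii
  = (4.6654)^2/14 + (6.0273)^2/10 + (5.9548)^2/3 + (-4.0984)^2/4
  = 1.5547 + 3.6328 + 11.8199 + 4.1992 = 21.2066
Step 3: Objective decrease = 0.5 * g^T H^(-1) g = 10.6033


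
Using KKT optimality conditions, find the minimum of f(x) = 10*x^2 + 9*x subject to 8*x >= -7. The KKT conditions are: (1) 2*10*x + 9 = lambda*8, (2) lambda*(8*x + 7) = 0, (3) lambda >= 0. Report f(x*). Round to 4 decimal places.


Step 1: Try lambda = 0 (constraint inactive).
Stationarity: 2*10*x + 9 = 0
x* = -9/(2*10) = -0.45
Check constraint: 8*-0.45 = -3.6 >= -7 -- satisfied.
Step 2: Compute optimal value.
f(x*) = 10*(-0.45)^2 + 9*(-0.45) = -2.025


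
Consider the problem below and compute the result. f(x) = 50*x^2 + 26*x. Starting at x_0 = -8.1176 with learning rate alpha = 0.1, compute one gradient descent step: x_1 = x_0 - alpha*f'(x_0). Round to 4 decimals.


We compute the gradient at x_0 and apply the update.
f'(x) = 100*x + 26
f'(-8.1176) = 100*-8.1176 + 26 = -785.76
x_1 = -8.1176 - 0.1*-785.76 = 70.4584


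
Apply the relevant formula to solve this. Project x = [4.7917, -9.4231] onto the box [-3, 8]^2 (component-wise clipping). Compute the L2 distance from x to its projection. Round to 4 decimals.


Project each component onto [-3, 8].
clip(4.7917) = 4.7917, clip(-9.4231) = -3.0
Projection = [4.7917, -3.0]
Squared diffs: [0.0, 41.2562]
Distance = sqrt(41.2562) = 6.4231


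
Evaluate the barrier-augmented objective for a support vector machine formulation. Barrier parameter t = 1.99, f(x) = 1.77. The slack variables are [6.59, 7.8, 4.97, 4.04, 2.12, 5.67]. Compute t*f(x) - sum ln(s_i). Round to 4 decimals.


Step 1: Compute log-barrier.
ln values: [1.8856, 2.0541, 1.6034, 1.3962, 0.7514, 1.7352]
phi = -(1.8856 + 2.0541 + 1.6034 + 1.3962 + 0.7514 + 1.7352) = -9.4259
Step 2: Compute augmented objective.
t*f(x) = 1.99*1.77 = 3.5223
Total = 3.5223 - 9.4259 = -5.9036


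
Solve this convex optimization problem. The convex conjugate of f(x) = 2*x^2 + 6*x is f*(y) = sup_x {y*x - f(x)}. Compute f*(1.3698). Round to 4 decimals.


f*(y) = sup_x {y*x - a*x^2 - b*x} = sup_x {(y-b)*x - a*x^2}
FOC: (y - b) - 2a*x = 0 => x* = (y - b)/(2a)
x* = (1.3698 - 6)/(2*2) = -1.1576
f*(1.3698) = (y-b)^2/(4a) = (1.3698 - 6)^2/(4*2)
= 21.4388/8 = 2.6798


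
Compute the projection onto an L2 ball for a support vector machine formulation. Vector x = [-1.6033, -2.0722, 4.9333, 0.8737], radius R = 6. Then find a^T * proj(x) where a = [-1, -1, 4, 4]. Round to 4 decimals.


Step 1: Compute ||x|| (intermediates to 6 decimals).
||x|| = sqrt((-1.6033)^2 + (-2.0722)^2 + 4.9333^2 + 0.8737^2) = 5.653794
Step 2: Project.
Since ||x|| <= R, proj = x (no scaling needed).
proj(x) = [-1.6033, -2.0722, 4.9333, 0.8737]
Step 3: Dot product.
a^T * proj(x) = -1*(-1.6033) - 1*(-2.0722) + 4*4.9333 + 4*0.8737 = 26.9035


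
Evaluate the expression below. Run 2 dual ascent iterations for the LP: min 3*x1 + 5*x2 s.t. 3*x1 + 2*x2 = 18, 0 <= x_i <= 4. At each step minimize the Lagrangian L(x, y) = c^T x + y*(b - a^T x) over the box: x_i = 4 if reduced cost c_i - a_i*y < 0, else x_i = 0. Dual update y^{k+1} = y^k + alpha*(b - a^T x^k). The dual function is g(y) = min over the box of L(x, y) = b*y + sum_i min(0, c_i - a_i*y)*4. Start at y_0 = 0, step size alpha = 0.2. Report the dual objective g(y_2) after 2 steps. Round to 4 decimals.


Dual ascent for LP: min 3*x1 + 5*x2, 3*x1 + 2*x2 = 18, 0 <= x_i <= 4
Step 1: y^k = 0.0, reduced costs: (3.0, 5.0)
  x^k = (0.0, 0.0), subgradient = b - a^T x = 18.0
  y^{k+1} = 0.0 + 0.2*18.0 = 3.6
Step 2: y^k = 3.6, reduced costs: (-7.8, -2.2)
  x^k = (4.0, 4.0), subgradient = b - a^T x = -2.0
  y^{k+1} = 3.6 + 0.2*-2.0 = 3.2
Dual objective at y_2 = 3.2: reduced costs (-6.6, -1.4), box minimizer x = (4.0, 4.0)
g(y_2) = b*y + (c1 - a1*y)*x1 + (c2 - a2*y)*x2 = 18*3.2 + (-6.6)*4.0 + (-1.4)*4.0 = 57.6 - 26.4 - 5.6 = 25.6


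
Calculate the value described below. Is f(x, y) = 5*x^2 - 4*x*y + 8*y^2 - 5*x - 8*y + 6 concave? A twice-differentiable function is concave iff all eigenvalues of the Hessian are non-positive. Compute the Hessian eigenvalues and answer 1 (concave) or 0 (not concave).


The Hessian of f(x,y) = 5*x^2 - 4*x*y + 8*y^2 - 5*x - 8*y + 6 is:
H = [[10, -4], [-4, 16]]
Trace = 10 + 16 = 26
Determinant = 10*16 - (-4)^2 = 144
Discriminant = (26)^2 - 4*144 = 100.0
Eigenvalues: lambda_1 = 8.0, lambda_2 = 18.0
The function is not concave.

0


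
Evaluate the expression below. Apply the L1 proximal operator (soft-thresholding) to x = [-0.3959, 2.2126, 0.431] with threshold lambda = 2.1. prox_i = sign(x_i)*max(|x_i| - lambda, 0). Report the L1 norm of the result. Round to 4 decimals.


Soft-thresholding with lambda = 2.1:
prox(-0.3959) = sign(-0.3959)*max(|-0.3959| - 2.1, 0) = 0.0
prox(2.2126) = sign(2.2126)*max(|2.2126| - 2.1, 0) = 0.1126
prox(0.431) = sign(0.431)*max(|0.431| - 2.1, 0) = 0.0
prox(x) = [0.0, 0.1126, 0.0]
||prox(x)||_1 = 0.0 + 0.1126 + 0.0 = 0.1126


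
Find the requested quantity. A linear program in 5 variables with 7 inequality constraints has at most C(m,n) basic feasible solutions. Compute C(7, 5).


Each vertex corresponds to some choice of n active constraints out of m, so the number of vertices is at most C(m, n) = m! / (n!(m-n)!).
m = 7, n = 5
Numerator: 7 * 6 * 5 * 4 * 3
Denominator: 5! = 120
C(7, 5) = 21


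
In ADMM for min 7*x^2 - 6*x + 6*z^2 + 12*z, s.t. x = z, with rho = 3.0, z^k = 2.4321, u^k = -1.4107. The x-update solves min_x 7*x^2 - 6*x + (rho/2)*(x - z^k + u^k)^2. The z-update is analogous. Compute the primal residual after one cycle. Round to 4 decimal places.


ADMM iteration with rho = 3.0, z^k = 2.4321, u^k = -1.4107
Step 1: x-update.
Minimize 7*x^2 - 6*x + (3.0/2)*(x - 2.4321 - 1.4107)^2
FOC: (2*7 + 3.0)*x = 6 + 3.0*(2.4321 + 1.4107)
x^{k+1} = 1.0311
Step 2: z-update.
Minimize 6*z^2 + 12*z + (3.0/2)*(1.0311 - z - 1.4107)^2
FOC: (2*6 + 3.0)*z = -12 + 3.0*(1.0311 - 1.4107)
z^{k+1} = -0.8759
Step 3: u-update.
u^{k+1} = -1.4107 + 1.0311 + 0.8759 = 0.4963
Step 4: Primal residual = |1.0311 + 0.8759| = 1.907


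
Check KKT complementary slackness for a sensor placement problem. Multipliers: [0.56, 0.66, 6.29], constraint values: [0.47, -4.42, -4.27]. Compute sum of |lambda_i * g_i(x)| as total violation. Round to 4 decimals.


KKT complementary slackness check:
lambda_1 * g_1 = 0.56 * 0.47 = 0.2632
lambda_2 * g_2 = 0.66 * -4.42 = -2.9172
lambda_3 * g_3 = 6.29 * -4.27 = -26.8583
Total violation = 0.2632 + 2.9172 + 26.8583 = 30.0387


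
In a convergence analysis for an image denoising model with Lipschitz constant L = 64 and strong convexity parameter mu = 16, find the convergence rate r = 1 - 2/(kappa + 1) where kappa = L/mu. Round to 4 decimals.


Step 1: Compute the condition number.
kappa = L/mu = 64/16 = 4.0
Step 2: Compute the convergence rate.
r = 1 - 2/(kappa + 1) = 1 - 2*mu/(L + mu) = (L - mu)/(L + mu) = 48/80 = 0.6


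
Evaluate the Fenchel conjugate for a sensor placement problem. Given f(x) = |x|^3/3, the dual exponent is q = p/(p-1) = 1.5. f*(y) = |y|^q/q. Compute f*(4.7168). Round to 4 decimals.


The conjugate exponent q satisfies 1/p + 1/q = 1.
p = 3, so q = 3/(3 - 1) = 1.5
|y|^q = 4.7168^1.5 = 10.244
f*(4.7168) = 10.244 / 1.5 = 6.8294


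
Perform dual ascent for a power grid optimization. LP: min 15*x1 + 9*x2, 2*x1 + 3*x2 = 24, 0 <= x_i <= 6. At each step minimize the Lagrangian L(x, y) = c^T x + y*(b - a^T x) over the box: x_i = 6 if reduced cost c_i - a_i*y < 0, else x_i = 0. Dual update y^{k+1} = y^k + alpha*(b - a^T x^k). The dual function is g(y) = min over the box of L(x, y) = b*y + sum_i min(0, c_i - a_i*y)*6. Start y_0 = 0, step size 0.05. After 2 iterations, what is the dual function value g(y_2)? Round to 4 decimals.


Dual ascent for LP: min 15*x1 + 9*x2, 2*x1 + 3*x2 = 24, 0 <= x_i <= 6
Step 1: y^k = 0.0, reduced costs: (15.0, 9.0)
  x^k = (0.0, 0.0), subgradient = b - a^T x = 24.0
  y^{k+1} = 0.0 + 0.05*24.0 = 1.2
Step 2: y^k = 1.2, reduced costs: (12.6, 5.4)
  x^k = (0.0, 0.0), subgradient = b - a^T x = 24.0
  y^{k+1} = 1.2 + 0.05*24.0 = 2.4
Dual objective at y_2 = 2.4: reduced costs (10.2, 1.8), box minimizer x = (0.0, 0.0)
g(y_2) = b*y + (c1 - a1*y)*x1 + (c2 - a2*y)*x2 = 24*2.4 + 10.2*0.0 + 1.8*0.0 = 57.6 + 0.0 + 0.0 = 57.6


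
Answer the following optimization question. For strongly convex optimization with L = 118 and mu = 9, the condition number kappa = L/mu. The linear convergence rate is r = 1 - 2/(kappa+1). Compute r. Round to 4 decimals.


Step 1: Compute the condition number.
kappa = L/mu = 118/9 = 13.1111
Step 2: Compute the convergence rate.
r = 1 - 2/(kappa + 1) = 1 - 2*mu/(L + mu) = (L - mu)/(L + mu) = 109/127 = 0.8583


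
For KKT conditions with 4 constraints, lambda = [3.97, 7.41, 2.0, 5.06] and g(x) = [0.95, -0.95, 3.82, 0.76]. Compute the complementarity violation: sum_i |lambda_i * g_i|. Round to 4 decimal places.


KKT complementary slackness check:
lambda_1 * g_1 = 3.97 * 0.95 = 3.7715
lambda_2 * g_2 = 7.41 * -0.95 = -7.0395
lambda_3 * g_3 = 2.0 * 3.82 = 7.64
lambda_4 * g_4 = 5.06 * 0.76 = 3.8456
Total violation = 3.7715 + 7.0395 + 7.64 + 3.8456 = 22.2966


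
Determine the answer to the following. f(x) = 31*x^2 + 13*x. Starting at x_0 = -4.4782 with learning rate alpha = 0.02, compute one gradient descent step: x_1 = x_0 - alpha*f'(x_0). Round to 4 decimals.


We compute the gradient at x_0 and apply the update.
f'(x) = 62*x + 13
f'(-4.4782) = 62*-4.4782 + 13 = -264.6484
x_1 = -4.4782 - 0.02*-264.6484 = 0.8148


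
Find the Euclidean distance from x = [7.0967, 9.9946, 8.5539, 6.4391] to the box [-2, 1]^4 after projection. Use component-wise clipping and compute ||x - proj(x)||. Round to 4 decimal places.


Project each component onto [-2, 1].
clip(7.0967) = 1.0, clip(9.9946) = 1.0, clip(8.5539) = 1.0, clip(6.4391) = 1.0
Projection = [1.0, 1.0, 1.0, 1.0]
Squared diffs: [37.1698, 80.9028, 57.0614, 29.5838]
Distance = sqrt(204.7178) = 14.308


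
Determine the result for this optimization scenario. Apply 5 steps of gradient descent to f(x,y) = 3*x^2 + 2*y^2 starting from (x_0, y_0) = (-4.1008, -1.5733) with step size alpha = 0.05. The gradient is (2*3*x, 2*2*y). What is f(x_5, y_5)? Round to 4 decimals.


Gradient descent on f(x,y) = 3*x^2 + 2*y^2.
Starting point: (-4.1008, -1.5733), alpha = 0.05
Step 1: grad_x = 2*3*-4.1008 = -24.6048, grad_y = 2*2*-1.5733 = -6.2932
  x_1 = -4.1008 - 0.05*-24.6048 = -2.8706
  y_1 = -1.5733 - 0.05*-6.2932 = -1.2586
Step 2: grad_x = 2*3*-2.8706 = -17.2234, grad_y = 2*2*-1.2586 = -5.0346
  x_2 = -2.8706 - 0.05*-17.2234 = -2.0094
  y_2 = -1.2586 - 0.05*-5.0346 = -1.0069
Step 3: grad_x = 2*3*-2.0094 = -12.0564, grad_y = 2*2*-1.0069 = -4.0276
  x_3 = -2.0094 - 0.05*-12.0564 = -1.4066
  y_3 = -1.0069 - 0.05*-4.0276 = -0.8055
Step 4: grad_x = 2*3*-1.4066 = -8.4394, grad_y = 2*2*-0.8055 = -3.2221
  x_4 = -1.4066 - 0.05*-8.4394 = -0.9846
  y_4 = -0.8055 - 0.05*-3.2221 = -0.6444
Step 5: grad_x = 2*3*-0.9846 = -5.9076, grad_y = 2*2*-0.6444 = -2.5777
  x_5 = -0.9846 - 0.05*-5.9076 = -0.6892
  y_5 = -0.6444 - 0.05*-2.5777 = -0.5155
f(-0.6892, -0.5155) = 3*(-0.6892)^2 + 2*(-0.5155)^2 = 1.9566


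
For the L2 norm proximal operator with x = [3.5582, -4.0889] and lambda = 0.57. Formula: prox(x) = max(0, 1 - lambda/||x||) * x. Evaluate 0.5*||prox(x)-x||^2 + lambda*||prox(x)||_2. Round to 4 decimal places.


Step 1: Compute ||x||.
||x|| = 5.4203
Step 2: Compute scaling factor.
scale = max(0, 1 - 0.57/5.4203) = 0.8948
Step 3: prox(x) = [3.184, -3.6589]
||prox(x)|| = 4.8503
Step 4: Proximal objective.
0.5*||prox-x||^2 = 0.1625
lambda*||prox|| = 2.7647
Total = 2.9271


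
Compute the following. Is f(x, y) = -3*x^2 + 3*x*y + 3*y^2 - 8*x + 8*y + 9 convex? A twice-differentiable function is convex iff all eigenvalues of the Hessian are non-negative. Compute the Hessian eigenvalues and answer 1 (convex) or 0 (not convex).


The Hessian of f(x,y) = -3*x^2 + 3*x*y + 3*y^2 - 8*x + 8*y + 9 is:
H = [[-6, 3], [3, 6]]
Trace = -6 + 6 = 0
Determinant = -6*6 - (3)^2 = -45
Discriminant = (0)^2 - 4*-45 = 180.0
Eigenvalues: lambda_1 = -6.7082, lambda_2 = 6.7082
The function is not convex.

0


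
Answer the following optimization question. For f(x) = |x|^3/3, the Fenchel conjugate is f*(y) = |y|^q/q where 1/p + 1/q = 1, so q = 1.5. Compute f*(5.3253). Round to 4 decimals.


The conjugate exponent q satisfies 1/p + 1/q = 1.
p = 3, so q = 3/(3 - 1) = 1.5
|y|^q = 5.3253^1.5 = 12.289
f*(5.3253) = 12.289 / 1.5 = 8.1927


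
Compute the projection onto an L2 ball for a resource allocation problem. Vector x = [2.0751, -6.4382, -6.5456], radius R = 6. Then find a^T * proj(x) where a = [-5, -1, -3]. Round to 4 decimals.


Step 1: Compute ||x|| (intermediates to 6 decimals).
||x|| = sqrt(2.0751^2 + (-6.4382)^2 + (-6.5456)^2) = 9.412828
Step 2: Project.
Since ||x|| > R, scale = R/||x|| = 6/9.412828 = 0.637428, proj(x) = scale * x
proj(x) = [1.322727, -4.103889, -4.172349]
Step 3: Dot product.
a^T * proj(x) = -5*1.322727 - 1*(-4.103889) - 3*(-4.172349) = 10.0073


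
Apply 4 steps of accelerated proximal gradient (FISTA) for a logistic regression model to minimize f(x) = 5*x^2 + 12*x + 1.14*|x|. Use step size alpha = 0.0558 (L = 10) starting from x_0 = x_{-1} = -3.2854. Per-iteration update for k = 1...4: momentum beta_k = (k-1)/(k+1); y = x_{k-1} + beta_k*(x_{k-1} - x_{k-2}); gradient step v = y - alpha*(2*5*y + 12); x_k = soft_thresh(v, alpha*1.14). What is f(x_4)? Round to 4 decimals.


FISTA on f(x) = 5*x^2 + 12*x + 1.14*|x|
L = 10, alpha = 0.0558
Iteration 1: beta = 0.0, y = -3.2854 + 0.0*(-3.2854 + 3.2854) = -3.2854
  grad(y) = -20.854, v = y - alpha*grad = -2.1217
  prox(v) = soft_thresh(-2.1217, 0.0636) = -2.0581
Iteration 2: beta = 0.3333, y = -2.0581 + 0.3333*(-2.0581 + 3.2854) = -1.649
  grad(y) = -4.4905, v = y - alpha*grad = -1.3985
  prox(v) = soft_thresh(-1.3985, 0.0636) = -1.3349
Iteration 3: beta = 0.5, y = -1.3349 + 0.5*(-1.3349 + 2.0581) = -0.9732
  grad(y) = 2.2677, v = y - alpha*grad = -1.0998
  prox(v) = soft_thresh(-1.0998, 0.0636) = -1.0362
Iteration 4: beta = 0.6, y = -1.0362 + 0.6*(-1.0362 + 1.3349) = -0.8569
  grad(y) = 3.4307, v = y - alpha*grad = -1.0484
  prox(v) = soft_thresh(-1.0484, 0.0636) = -0.9848
f(x_4) = 5*(-0.9848)^2 + 12*(-0.9848) + 1.14*|-0.9848| = -5.8457


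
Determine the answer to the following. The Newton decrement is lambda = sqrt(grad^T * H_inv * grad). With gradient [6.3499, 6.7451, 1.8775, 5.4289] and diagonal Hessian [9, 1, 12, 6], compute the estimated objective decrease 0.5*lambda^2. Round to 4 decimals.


Step 1: H is diagonal, so H^(-1) * g = [0.7055, 6.7451, 0.1565, 0.9048].
Step 2: g^T H^(-1) g = sum_i g_i^2 / H_ii
  = (6.3499)^2/9 + (6.7451)^2/1 + (1.8775)^2/12 + (5.4289)^2/6
  = 4.4801 + 45.4964 + 0.2938 + 4.9122 = 55.1824
Step 3: Objective decrease = 0.5 * g^T H^(-1) g = 27.5912


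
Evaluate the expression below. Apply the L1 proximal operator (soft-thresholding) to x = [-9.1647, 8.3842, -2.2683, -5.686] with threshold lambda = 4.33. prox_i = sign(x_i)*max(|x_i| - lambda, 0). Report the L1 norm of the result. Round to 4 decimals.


Soft-thresholding with lambda = 4.33:
prox(-9.1647) = sign(-9.1647)*max(|-9.1647| - 4.33, 0) = -4.8347
prox(8.3842) = sign(8.3842)*max(|8.3842| - 4.33, 0) = 4.0542
prox(-2.2683) = sign(-2.2683)*max(|-2.2683| - 4.33, 0) = 0.0
prox(-5.686) = sign(-5.686)*max(|-5.686| - 4.33, 0) = -1.356
prox(x) = [-4.8347, 4.0542, 0.0, -1.356]
||prox(x)||_1 = 4.8347 + 4.0542 + 0.0 + 1.356 = 10.2449


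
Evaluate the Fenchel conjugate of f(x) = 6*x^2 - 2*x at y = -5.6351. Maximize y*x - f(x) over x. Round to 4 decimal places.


f*(y) = sup_x {y*x - a*x^2 - b*x} = sup_x {(y-b)*x - a*x^2}
FOC: (y - b) - 2a*x = 0 => x* = (y - b)/(2a)
x* = (-5.6351 + 2)/(2*6) = -0.3029
f*(-5.6351) = (y-b)^2/(4a) = (-5.6351 + 2)^2/(4*6)
= 13.214/24 = 0.5506
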